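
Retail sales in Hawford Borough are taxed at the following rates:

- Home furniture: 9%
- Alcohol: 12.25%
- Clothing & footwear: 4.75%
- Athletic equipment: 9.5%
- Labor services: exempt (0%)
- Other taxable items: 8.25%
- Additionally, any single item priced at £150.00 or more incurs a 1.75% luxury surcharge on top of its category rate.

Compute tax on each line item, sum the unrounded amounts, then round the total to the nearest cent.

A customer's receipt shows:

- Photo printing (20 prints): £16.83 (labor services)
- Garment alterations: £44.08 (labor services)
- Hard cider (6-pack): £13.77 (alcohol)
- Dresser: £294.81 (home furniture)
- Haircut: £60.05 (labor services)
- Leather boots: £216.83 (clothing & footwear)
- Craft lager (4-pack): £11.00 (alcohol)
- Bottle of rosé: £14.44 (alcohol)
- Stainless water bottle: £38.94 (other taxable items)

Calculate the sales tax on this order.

Photo printing (20 prints) £16.83: labor services → 0% → £0.00
Garment alterations £44.08: labor services → 0% → £0.00
Hard cider (6-pack) £13.77: alcohol → 12.25% → £1.686825
Dresser £294.81: home furniture → 9% + 1.75% surcharge = 10.75% → £31.692075
Haircut £60.05: labor services → 0% → £0.00
Leather boots £216.83: clothing & footwear → 4.75% + 1.75% surcharge = 6.5% → £14.09395
Craft lager (4-pack) £11.00: alcohol → 12.25% → £1.3475
Bottle of rosé £14.44: alcohol → 12.25% → £1.7689
Stainless water bottle £38.94: other taxable items → 8.25% → £3.21255
Unrounded tax sum = £53.8018 → £53.80

£53.80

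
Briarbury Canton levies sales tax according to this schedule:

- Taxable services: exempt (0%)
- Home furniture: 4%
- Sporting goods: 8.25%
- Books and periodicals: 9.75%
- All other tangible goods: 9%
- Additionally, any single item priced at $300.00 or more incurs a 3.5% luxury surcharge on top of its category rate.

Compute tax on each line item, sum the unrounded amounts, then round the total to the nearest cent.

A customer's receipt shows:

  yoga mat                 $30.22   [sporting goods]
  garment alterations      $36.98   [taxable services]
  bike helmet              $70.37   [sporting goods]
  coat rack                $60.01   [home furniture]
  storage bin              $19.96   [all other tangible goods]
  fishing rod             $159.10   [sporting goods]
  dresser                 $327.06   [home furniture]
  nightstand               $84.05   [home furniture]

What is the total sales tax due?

Yoga mat $30.22: sporting goods → 8.25% → $2.49315
Garment alterations $36.98: taxable services → 0% → $0.00
Bike helmet $70.37: sporting goods → 8.25% → $5.805525
Coat rack $60.01: home furniture → 4% → $2.4004
Storage bin $19.96: all other tangible goods → 9% → $1.7964
Fishing rod $159.10: sporting goods → 8.25% → $13.12575
Dresser $327.06: home furniture → 4% + 3.5% surcharge = 7.5% → $24.5295
Nightstand $84.05: home furniture → 4% → $3.362
Unrounded tax sum = $53.512725 → $53.51

$53.51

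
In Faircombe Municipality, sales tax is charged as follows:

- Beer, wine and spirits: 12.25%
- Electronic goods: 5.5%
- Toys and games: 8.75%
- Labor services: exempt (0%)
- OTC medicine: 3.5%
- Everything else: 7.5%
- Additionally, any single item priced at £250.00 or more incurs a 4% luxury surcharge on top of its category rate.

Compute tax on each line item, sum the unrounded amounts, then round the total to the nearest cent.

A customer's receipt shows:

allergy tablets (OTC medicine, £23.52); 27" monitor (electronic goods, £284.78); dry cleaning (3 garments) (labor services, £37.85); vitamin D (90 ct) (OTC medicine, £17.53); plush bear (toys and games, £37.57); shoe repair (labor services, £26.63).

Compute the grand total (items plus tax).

Allergy tablets £23.52: OTC medicine → 3.5% → £0.8232
27" monitor £284.78: electronic goods → 5.5% + 4% surcharge = 9.5% → £27.0541
Dry cleaning (3 garments) £37.85: labor services → 0% → £0.00
Vitamin D (90 ct) £17.53: OTC medicine → 3.5% → £0.61355
Plush bear £37.57: toys and games → 8.75% → £3.287375
Shoe repair £26.63: labor services → 0% → £0.00
Subtotal = £427.88; unrounded tax = £31.778225 → £31.78; total due = £459.66

£459.66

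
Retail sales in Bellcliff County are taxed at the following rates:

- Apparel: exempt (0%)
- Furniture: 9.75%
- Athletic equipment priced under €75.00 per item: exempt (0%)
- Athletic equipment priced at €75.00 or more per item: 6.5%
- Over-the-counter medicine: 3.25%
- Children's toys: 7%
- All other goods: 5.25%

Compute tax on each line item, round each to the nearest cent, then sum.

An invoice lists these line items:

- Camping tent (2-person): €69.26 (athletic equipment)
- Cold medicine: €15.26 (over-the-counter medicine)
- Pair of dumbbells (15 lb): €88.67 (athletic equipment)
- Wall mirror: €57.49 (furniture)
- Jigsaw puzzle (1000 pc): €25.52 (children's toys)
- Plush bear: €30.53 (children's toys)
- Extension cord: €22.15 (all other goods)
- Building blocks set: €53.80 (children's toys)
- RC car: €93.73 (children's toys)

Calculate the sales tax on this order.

€27.29

Camping tent (2-person) €69.26: athletic equipment, under €75.00 → 0% → €0.00
Cold medicine €15.26: over-the-counter medicine → 3.25% → €0.50
Pair of dumbbells (15 lb) €88.67: athletic equipment, €75.00 or more → 6.5% → €5.76
Wall mirror €57.49: furniture → 9.75% → €5.61
Jigsaw puzzle (1000 pc) €25.52: children's toys → 7% → €1.79
Plush bear €30.53: children's toys → 7% → €2.14
Extension cord €22.15: all other goods → 5.25% → €1.16
Building blocks set €53.80: children's toys → 7% → €3.77
RC car €93.73: children's toys → 7% → €6.56
Total tax = €0.50 + €5.76 + €5.61 + €1.79 + €2.14 + €1.16 + €3.77 + €6.56 = €27.29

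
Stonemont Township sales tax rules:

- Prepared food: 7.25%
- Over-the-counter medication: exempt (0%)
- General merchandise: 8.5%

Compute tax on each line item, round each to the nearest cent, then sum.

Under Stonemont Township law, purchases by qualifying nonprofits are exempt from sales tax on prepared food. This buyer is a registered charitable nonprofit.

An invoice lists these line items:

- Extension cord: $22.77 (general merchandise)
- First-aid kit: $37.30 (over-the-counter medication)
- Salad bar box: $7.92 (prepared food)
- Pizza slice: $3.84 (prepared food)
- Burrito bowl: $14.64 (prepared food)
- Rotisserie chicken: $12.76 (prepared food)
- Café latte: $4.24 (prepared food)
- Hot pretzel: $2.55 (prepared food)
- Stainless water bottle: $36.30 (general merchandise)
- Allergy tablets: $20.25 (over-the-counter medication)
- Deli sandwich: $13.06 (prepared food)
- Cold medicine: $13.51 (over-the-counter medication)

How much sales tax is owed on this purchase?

Extension cord $22.77: general merchandise → 8.5% → $1.94
First-aid kit $37.30: over-the-counter medication → 0% → $0.00
Salad bar box $7.92: prepared food, buyer-exempt → 0% → $0.00
Pizza slice $3.84: prepared food, buyer-exempt → 0% → $0.00
Burrito bowl $14.64: prepared food, buyer-exempt → 0% → $0.00
Rotisserie chicken $12.76: prepared food, buyer-exempt → 0% → $0.00
Café latte $4.24: prepared food, buyer-exempt → 0% → $0.00
Hot pretzel $2.55: prepared food, buyer-exempt → 0% → $0.00
Stainless water bottle $36.30: general merchandise → 8.5% → $3.09
Allergy tablets $20.25: over-the-counter medication → 0% → $0.00
Deli sandwich $13.06: prepared food, buyer-exempt → 0% → $0.00
Cold medicine $13.51: over-the-counter medication → 0% → $0.00
Total tax = $1.94 + $3.09 = $5.03

$5.03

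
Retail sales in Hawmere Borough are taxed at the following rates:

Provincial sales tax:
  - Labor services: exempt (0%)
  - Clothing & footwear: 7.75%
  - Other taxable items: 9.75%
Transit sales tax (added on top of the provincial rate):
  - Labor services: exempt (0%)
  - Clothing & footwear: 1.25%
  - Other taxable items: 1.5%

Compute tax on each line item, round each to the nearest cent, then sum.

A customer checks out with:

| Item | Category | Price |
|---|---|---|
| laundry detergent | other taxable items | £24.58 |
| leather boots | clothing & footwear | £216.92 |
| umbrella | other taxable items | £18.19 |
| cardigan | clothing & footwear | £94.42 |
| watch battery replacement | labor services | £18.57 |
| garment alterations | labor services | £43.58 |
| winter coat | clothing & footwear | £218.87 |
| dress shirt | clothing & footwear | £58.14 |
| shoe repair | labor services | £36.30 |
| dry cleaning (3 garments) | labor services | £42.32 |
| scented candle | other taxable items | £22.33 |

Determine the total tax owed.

£60.28

Laundry detergent £24.58: other taxable items → 9.75% + 1.5% transit = 11.25% → £2.77
Leather boots £216.92: clothing & footwear → 7.75% + 1.25% transit = 9% → £19.52
Umbrella £18.19: other taxable items → 9.75% + 1.5% transit = 11.25% → £2.05
Cardigan £94.42: clothing & footwear → 7.75% + 1.25% transit = 9% → £8.50
Watch battery replacement £18.57: labor services → 0% + 0% transit = 0% → £0.00
Garment alterations £43.58: labor services → 0% + 0% transit = 0% → £0.00
Winter coat £218.87: clothing & footwear → 7.75% + 1.25% transit = 9% → £19.70
Dress shirt £58.14: clothing & footwear → 7.75% + 1.25% transit = 9% → £5.23
Shoe repair £36.30: labor services → 0% + 0% transit = 0% → £0.00
Dry cleaning (3 garments) £42.32: labor services → 0% + 0% transit = 0% → £0.00
Scented candle £22.33: other taxable items → 9.75% + 1.5% transit = 11.25% → £2.51
Total tax = £2.77 + £19.52 + £2.05 + £8.50 + £19.70 + £5.23 + £2.51 = £60.28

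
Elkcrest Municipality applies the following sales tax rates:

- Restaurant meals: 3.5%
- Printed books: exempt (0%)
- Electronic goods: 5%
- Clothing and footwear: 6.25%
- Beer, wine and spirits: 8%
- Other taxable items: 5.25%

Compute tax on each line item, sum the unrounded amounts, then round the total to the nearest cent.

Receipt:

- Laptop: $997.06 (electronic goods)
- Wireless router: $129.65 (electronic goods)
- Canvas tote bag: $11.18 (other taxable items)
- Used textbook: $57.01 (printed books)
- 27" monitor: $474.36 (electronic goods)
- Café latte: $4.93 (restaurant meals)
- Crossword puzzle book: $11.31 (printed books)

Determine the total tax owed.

$80.81

Laptop $997.06: electronic goods → 5% → $49.853
Wireless router $129.65: electronic goods → 5% → $6.4825
Canvas tote bag $11.18: other taxable items → 5.25% → $0.58695
Used textbook $57.01: printed books → 0% → $0.00
27" monitor $474.36: electronic goods → 5% → $23.718
Café latte $4.93: restaurant meals → 3.5% → $0.17255
Crossword puzzle book $11.31: printed books → 0% → $0.00
Unrounded tax sum = $80.813 → $80.81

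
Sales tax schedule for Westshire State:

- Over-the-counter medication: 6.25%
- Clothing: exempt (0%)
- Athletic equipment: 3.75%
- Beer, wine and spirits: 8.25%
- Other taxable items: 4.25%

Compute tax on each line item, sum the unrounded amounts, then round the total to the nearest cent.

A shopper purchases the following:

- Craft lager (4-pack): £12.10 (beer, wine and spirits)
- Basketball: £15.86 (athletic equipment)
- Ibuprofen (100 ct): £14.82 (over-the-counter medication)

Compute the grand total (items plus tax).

£45.30

Craft lager (4-pack) £12.10: beer, wine and spirits → 8.25% → £0.99825
Basketball £15.86: athletic equipment → 3.75% → £0.59475
Ibuprofen (100 ct) £14.82: over-the-counter medication → 6.25% → £0.92625
Subtotal = £42.78; unrounded tax = £2.51925 → £2.52; total due = £45.30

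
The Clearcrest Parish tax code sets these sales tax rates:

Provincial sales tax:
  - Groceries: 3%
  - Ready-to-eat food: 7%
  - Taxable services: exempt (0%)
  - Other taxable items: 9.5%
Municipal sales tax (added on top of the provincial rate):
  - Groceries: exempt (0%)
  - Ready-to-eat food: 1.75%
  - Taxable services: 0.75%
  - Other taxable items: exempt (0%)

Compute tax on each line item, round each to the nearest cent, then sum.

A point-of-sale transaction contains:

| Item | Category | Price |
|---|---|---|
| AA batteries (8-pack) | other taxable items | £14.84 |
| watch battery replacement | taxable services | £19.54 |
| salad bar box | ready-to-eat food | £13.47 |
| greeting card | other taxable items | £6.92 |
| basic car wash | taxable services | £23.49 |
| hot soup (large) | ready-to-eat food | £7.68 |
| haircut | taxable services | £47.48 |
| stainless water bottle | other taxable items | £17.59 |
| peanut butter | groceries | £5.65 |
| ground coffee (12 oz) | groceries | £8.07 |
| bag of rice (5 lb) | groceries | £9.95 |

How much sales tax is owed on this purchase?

AA batteries (8-pack) £14.84: other taxable items → 9.5% + 0% municipal = 9.5% → £1.41
Watch battery replacement £19.54: taxable services → 0% + 0.75% municipal = 0.75% → £0.15
Salad bar box £13.47: ready-to-eat food → 7% + 1.75% municipal = 8.75% → £1.18
Greeting card £6.92: other taxable items → 9.5% + 0% municipal = 9.5% → £0.66
Basic car wash £23.49: taxable services → 0% + 0.75% municipal = 0.75% → £0.18
Hot soup (large) £7.68: ready-to-eat food → 7% + 1.75% municipal = 8.75% → £0.67
Haircut £47.48: taxable services → 0% + 0.75% municipal = 0.75% → £0.36
Stainless water bottle £17.59: other taxable items → 9.5% + 0% municipal = 9.5% → £1.67
Peanut butter £5.65: groceries → 3% + 0% municipal = 3% → £0.17
Ground coffee (12 oz) £8.07: groceries → 3% + 0% municipal = 3% → £0.24
Bag of rice (5 lb) £9.95: groceries → 3% + 0% municipal = 3% → £0.30
Total tax = £1.41 + £0.15 + £1.18 + £0.66 + £0.18 + £0.67 + £0.36 + £1.67 + £0.17 + £0.24 + £0.30 = £6.99

£6.99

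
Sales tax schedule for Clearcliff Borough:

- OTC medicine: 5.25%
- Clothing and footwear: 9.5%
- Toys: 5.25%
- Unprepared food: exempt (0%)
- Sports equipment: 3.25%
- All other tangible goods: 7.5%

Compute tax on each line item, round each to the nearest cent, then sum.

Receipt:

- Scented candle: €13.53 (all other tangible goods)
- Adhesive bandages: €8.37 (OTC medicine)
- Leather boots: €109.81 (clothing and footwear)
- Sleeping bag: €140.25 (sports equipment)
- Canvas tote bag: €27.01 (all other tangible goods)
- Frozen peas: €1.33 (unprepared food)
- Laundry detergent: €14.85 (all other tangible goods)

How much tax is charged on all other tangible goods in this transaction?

Scented candle €13.53: all other tangible goods → 7.5% → €1.01
Canvas tote bag €27.01: all other tangible goods → 7.5% → €2.03
Laundry detergent €14.85: all other tangible goods → 7.5% → €1.11
Tax on all other tangible goods = €1.01 + €2.03 + €1.11 = €4.15

€4.15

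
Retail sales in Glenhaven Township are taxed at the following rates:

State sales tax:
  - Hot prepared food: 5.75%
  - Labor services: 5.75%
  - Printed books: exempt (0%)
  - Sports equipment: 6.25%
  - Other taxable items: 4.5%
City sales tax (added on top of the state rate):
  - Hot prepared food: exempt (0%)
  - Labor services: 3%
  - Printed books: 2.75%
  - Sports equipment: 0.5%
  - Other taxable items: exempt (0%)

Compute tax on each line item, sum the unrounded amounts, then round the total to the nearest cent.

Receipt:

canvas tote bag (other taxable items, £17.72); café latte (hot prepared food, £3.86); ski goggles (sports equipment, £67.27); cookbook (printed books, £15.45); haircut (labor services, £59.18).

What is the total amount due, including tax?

Canvas tote bag £17.72: other taxable items → 4.5% + 0% city = 4.5% → £0.7974
Café latte £3.86: hot prepared food → 5.75% + 0% city = 5.75% → £0.22195
Ski goggles £67.27: sports equipment → 6.25% + 0.5% city = 6.75% → £4.540725
Cookbook £15.45: printed books → 0% + 2.75% city = 2.75% → £0.424875
Haircut £59.18: labor services → 5.75% + 3% city = 8.75% → £5.17825
Subtotal = £163.48; unrounded tax = £11.1632 → £11.16; total due = £174.64

£174.64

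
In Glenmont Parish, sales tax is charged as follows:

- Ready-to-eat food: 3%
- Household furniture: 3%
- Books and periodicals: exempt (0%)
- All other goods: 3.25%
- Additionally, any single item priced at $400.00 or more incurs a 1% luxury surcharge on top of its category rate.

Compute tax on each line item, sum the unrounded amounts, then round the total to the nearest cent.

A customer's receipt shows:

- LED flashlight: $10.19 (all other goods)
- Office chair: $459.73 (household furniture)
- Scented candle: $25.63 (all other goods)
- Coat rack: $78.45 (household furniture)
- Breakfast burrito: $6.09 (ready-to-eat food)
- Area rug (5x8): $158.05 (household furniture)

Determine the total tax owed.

LED flashlight $10.19: all other goods → 3.25% → $0.331175
Office chair $459.73: household furniture → 3% + 1% surcharge = 4% → $18.3892
Scented candle $25.63: all other goods → 3.25% → $0.832975
Coat rack $78.45: household furniture → 3% → $2.3535
Breakfast burrito $6.09: ready-to-eat food → 3% → $0.1827
Area rug (5x8) $158.05: household furniture → 3% → $4.7415
Unrounded tax sum = $26.83105 → $26.83

$26.83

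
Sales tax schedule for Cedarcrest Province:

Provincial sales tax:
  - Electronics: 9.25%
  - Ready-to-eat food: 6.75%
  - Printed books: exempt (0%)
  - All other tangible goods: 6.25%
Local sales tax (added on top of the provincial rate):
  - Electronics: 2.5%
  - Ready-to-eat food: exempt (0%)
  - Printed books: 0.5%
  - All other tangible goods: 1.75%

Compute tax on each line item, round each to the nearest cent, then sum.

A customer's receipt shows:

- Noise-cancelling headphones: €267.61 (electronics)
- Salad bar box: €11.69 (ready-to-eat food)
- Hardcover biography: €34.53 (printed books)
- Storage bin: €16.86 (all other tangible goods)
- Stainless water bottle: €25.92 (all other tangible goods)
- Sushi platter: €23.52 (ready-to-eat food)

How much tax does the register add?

Noise-cancelling headphones €267.61: electronics → 9.25% + 2.5% local = 11.75% → €31.44
Salad bar box €11.69: ready-to-eat food → 6.75% + 0% local = 6.75% → €0.79
Hardcover biography €34.53: printed books → 0% + 0.5% local = 0.5% → €0.17
Storage bin €16.86: all other tangible goods → 6.25% + 1.75% local = 8% → €1.35
Stainless water bottle €25.92: all other tangible goods → 6.25% + 1.75% local = 8% → €2.07
Sushi platter €23.52: ready-to-eat food → 6.75% + 0% local = 6.75% → €1.59
Total tax = €31.44 + €0.79 + €0.17 + €1.35 + €2.07 + €1.59 = €37.41

€37.41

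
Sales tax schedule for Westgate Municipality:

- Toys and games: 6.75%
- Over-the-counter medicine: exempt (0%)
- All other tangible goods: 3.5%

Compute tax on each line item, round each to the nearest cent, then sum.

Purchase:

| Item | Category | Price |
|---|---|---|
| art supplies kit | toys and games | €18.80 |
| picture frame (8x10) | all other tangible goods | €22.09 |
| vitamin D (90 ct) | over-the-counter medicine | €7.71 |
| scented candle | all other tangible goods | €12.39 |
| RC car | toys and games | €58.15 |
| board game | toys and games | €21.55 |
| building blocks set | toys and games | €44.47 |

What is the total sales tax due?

Art supplies kit €18.80: toys and games → 6.75% → €1.27
Picture frame (8x10) €22.09: all other tangible goods → 3.5% → €0.77
Vitamin D (90 ct) €7.71: over-the-counter medicine → 0% → €0.00
Scented candle €12.39: all other tangible goods → 3.5% → €0.43
RC car €58.15: toys and games → 6.75% → €3.93
Board game €21.55: toys and games → 6.75% → €1.45
Building blocks set €44.47: toys and games → 6.75% → €3.00
Total tax = €1.27 + €0.77 + €0.43 + €3.93 + €1.45 + €3.00 = €10.85

€10.85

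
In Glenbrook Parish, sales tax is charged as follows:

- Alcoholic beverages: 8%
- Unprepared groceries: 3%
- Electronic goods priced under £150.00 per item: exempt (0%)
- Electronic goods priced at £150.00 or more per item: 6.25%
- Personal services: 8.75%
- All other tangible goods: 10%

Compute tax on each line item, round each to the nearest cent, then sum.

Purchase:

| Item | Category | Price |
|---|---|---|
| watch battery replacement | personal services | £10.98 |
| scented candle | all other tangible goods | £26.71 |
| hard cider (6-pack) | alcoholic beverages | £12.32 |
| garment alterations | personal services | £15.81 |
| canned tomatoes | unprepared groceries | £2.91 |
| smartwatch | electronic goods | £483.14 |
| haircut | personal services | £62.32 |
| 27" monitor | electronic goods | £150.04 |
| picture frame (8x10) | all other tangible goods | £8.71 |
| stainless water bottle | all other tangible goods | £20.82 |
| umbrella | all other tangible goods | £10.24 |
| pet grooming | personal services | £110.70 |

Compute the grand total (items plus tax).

Watch battery replacement £10.98: personal services → 8.75% → £0.96
Scented candle £26.71: all other tangible goods → 10% → £2.67
Hard cider (6-pack) £12.32: alcoholic beverages → 8% → £0.99
Garment alterations £15.81: personal services → 8.75% → £1.38
Canned tomatoes £2.91: unprepared groceries → 3% → £0.09
Smartwatch £483.14: electronic goods, £150.00 or more → 6.25% → £30.20
Haircut £62.32: personal services → 8.75% → £5.45
27" monitor £150.04: electronic goods, £150.00 or more → 6.25% → £9.38
Picture frame (8x10) £8.71: all other tangible goods → 10% → £0.87
Stainless water bottle £20.82: all other tangible goods → 10% → £2.08
Umbrella £10.24: all other tangible goods → 10% → £1.02
Pet grooming £110.70: personal services → 8.75% → £9.69
Subtotal = £914.70; tax = £64.78; total due = £979.48

£979.48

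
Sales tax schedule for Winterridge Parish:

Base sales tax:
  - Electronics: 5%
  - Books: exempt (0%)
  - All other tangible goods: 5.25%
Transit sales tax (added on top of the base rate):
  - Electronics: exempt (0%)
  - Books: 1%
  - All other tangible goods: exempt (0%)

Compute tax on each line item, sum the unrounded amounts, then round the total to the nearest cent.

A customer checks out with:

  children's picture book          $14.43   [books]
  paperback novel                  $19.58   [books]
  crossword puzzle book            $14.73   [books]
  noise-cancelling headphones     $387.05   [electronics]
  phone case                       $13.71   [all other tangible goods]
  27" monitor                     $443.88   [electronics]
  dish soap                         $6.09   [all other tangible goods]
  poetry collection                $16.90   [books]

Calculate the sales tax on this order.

$43.24

Children's picture book $14.43: books → 0% + 1% transit = 1% → $0.1443
Paperback novel $19.58: books → 0% + 1% transit = 1% → $0.1958
Crossword puzzle book $14.73: books → 0% + 1% transit = 1% → $0.1473
Noise-cancelling headphones $387.05: electronics → 5% + 0% transit = 5% → $19.3525
Phone case $13.71: all other tangible goods → 5.25% + 0% transit = 5.25% → $0.719775
27" monitor $443.88: electronics → 5% + 0% transit = 5% → $22.194
Dish soap $6.09: all other tangible goods → 5.25% + 0% transit = 5.25% → $0.319725
Poetry collection $16.90: books → 0% + 1% transit = 1% → $0.169
Unrounded tax sum = $43.2424 → $43.24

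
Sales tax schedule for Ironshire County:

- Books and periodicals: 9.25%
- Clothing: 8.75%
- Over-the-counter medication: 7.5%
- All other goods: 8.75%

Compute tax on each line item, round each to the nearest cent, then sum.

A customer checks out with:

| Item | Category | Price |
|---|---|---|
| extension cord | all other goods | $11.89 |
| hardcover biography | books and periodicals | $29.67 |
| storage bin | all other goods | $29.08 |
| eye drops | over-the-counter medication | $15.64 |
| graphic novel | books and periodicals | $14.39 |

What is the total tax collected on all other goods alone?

Extension cord $11.89: all other goods → 8.75% → $1.04
Storage bin $29.08: all other goods → 8.75% → $2.54
Tax on all other goods = $1.04 + $2.54 = $3.58

$3.58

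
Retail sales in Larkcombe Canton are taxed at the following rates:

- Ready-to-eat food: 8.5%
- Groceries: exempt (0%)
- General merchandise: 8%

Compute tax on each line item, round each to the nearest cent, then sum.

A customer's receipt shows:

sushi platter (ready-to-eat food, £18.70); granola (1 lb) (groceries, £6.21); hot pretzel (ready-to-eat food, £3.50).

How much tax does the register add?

Sushi platter £18.70: ready-to-eat food → 8.5% → £1.59
Granola (1 lb) £6.21: groceries → 0% → £0.00
Hot pretzel £3.50: ready-to-eat food → 8.5% → £0.30
Total tax = £1.59 + £0.30 = £1.89

£1.89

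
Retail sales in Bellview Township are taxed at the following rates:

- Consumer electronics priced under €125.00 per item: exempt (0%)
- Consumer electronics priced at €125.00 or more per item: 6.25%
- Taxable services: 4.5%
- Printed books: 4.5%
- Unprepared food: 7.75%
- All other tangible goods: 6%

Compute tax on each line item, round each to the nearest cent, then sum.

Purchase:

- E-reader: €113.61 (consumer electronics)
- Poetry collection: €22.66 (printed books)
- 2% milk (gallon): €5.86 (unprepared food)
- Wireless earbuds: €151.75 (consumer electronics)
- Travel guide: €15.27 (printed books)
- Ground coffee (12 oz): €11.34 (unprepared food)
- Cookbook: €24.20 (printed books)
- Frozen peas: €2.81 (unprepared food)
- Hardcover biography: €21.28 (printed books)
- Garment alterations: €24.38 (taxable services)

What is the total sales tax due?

€15.89

E-reader €113.61: consumer electronics, under €125.00 → 0% → €0.00
Poetry collection €22.66: printed books → 4.5% → €1.02
2% milk (gallon) €5.86: unprepared food → 7.75% → €0.45
Wireless earbuds €151.75: consumer electronics, €125.00 or more → 6.25% → €9.48
Travel guide €15.27: printed books → 4.5% → €0.69
Ground coffee (12 oz) €11.34: unprepared food → 7.75% → €0.88
Cookbook €24.20: printed books → 4.5% → €1.09
Frozen peas €2.81: unprepared food → 7.75% → €0.22
Hardcover biography €21.28: printed books → 4.5% → €0.96
Garment alterations €24.38: taxable services → 4.5% → €1.10
Total tax = €1.02 + €0.45 + €9.48 + €0.69 + €0.88 + €1.09 + €0.22 + €0.96 + €1.10 = €15.89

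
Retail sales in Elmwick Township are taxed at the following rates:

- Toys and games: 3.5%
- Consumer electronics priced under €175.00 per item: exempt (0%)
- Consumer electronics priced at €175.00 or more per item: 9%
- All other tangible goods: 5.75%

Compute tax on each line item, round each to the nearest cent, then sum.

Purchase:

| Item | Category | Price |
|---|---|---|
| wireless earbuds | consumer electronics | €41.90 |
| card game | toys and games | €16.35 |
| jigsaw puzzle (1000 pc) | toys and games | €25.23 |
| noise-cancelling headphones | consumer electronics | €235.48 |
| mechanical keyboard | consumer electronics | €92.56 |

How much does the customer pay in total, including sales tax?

Wireless earbuds €41.90: consumer electronics, under €175.00 → 0% → €0.00
Card game €16.35: toys and games → 3.5% → €0.57
Jigsaw puzzle (1000 pc) €25.23: toys and games → 3.5% → €0.88
Noise-cancelling headphones €235.48: consumer electronics, €175.00 or more → 9% → €21.19
Mechanical keyboard €92.56: consumer electronics, under €175.00 → 0% → €0.00
Subtotal = €411.52; tax = €22.64; total due = €434.16

€434.16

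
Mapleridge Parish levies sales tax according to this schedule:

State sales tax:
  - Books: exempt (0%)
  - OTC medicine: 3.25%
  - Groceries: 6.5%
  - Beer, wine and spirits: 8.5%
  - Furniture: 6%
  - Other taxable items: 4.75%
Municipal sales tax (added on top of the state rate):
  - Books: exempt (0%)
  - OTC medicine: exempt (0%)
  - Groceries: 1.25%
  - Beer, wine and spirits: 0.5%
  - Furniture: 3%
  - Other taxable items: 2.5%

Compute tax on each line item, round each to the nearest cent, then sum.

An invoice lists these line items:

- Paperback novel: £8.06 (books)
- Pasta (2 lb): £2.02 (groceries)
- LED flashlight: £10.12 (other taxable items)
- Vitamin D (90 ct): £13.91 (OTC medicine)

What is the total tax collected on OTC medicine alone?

Vitamin D (90 ct) £13.91: OTC medicine → 3.25% + 0% municipal = 3.25% → £0.45
Tax on OTC medicine = £0.45

£0.45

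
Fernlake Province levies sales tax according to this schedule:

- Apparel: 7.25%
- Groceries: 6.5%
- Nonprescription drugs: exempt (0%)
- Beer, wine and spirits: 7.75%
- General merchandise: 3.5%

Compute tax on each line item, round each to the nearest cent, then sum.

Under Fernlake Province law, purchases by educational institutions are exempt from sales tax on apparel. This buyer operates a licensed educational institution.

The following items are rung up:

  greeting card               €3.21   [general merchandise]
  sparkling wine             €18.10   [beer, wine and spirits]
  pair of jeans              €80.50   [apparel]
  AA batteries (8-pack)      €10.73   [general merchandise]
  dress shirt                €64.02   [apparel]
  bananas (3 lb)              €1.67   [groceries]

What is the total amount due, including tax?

€180.23

Greeting card €3.21: general merchandise → 3.5% → €0.11
Sparkling wine €18.10: beer, wine and spirits → 7.75% → €1.40
Pair of jeans €80.50: apparel, buyer-exempt → 0% → €0.00
AA batteries (8-pack) €10.73: general merchandise → 3.5% → €0.38
Dress shirt €64.02: apparel, buyer-exempt → 0% → €0.00
Bananas (3 lb) €1.67: groceries → 6.5% → €0.11
Subtotal = €178.23; tax = €2.00; total due = €180.23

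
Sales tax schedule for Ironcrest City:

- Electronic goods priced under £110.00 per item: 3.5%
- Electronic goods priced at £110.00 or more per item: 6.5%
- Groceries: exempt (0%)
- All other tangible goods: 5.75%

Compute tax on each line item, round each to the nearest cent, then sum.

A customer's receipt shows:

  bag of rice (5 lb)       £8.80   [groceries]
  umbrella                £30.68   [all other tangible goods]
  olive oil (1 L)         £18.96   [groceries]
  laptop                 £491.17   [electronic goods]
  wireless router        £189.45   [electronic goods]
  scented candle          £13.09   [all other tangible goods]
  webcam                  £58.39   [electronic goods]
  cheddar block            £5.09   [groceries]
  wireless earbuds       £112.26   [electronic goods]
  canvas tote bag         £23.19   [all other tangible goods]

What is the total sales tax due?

Bag of rice (5 lb) £8.80: groceries → 0% → £0.00
Umbrella £30.68: all other tangible goods → 5.75% → £1.76
Olive oil (1 L) £18.96: groceries → 0% → £0.00
Laptop £491.17: electronic goods, £110.00 or more → 6.5% → £31.93
Wireless router £189.45: electronic goods, £110.00 or more → 6.5% → £12.31
Scented candle £13.09: all other tangible goods → 5.75% → £0.75
Webcam £58.39: electronic goods, under £110.00 → 3.5% → £2.04
Cheddar block £5.09: groceries → 0% → £0.00
Wireless earbuds £112.26: electronic goods, £110.00 or more → 6.5% → £7.30
Canvas tote bag £23.19: all other tangible goods → 5.75% → £1.33
Total tax = £1.76 + £31.93 + £12.31 + £0.75 + £2.04 + £7.30 + £1.33 = £57.42

£57.42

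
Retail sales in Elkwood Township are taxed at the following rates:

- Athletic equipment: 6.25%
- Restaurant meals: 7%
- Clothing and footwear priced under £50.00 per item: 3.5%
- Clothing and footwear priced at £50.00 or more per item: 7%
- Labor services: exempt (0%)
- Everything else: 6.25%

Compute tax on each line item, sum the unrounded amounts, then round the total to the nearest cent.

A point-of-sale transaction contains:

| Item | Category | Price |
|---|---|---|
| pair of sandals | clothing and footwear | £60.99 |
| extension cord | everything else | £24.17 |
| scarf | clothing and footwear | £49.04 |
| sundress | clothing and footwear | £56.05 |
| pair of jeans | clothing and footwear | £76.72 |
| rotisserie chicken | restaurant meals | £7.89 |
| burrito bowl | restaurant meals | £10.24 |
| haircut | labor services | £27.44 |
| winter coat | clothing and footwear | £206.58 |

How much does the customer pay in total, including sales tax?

Pair of sandals £60.99: clothing and footwear, £50.00 or more → 7% → £4.2693
Extension cord £24.17: everything else → 6.25% → £1.510625
Scarf £49.04: clothing and footwear, under £50.00 → 3.5% → £1.7164
Sundress £56.05: clothing and footwear, £50.00 or more → 7% → £3.9235
Pair of jeans £76.72: clothing and footwear, £50.00 or more → 7% → £5.3704
Rotisserie chicken £7.89: restaurant meals → 7% → £0.5523
Burrito bowl £10.24: restaurant meals → 7% → £0.7168
Haircut £27.44: labor services → 0% → £0.00
Winter coat £206.58: clothing and footwear, £50.00 or more → 7% → £14.4606
Subtotal = £519.12; unrounded tax = £32.519925 → £32.52; total due = £551.64

£551.64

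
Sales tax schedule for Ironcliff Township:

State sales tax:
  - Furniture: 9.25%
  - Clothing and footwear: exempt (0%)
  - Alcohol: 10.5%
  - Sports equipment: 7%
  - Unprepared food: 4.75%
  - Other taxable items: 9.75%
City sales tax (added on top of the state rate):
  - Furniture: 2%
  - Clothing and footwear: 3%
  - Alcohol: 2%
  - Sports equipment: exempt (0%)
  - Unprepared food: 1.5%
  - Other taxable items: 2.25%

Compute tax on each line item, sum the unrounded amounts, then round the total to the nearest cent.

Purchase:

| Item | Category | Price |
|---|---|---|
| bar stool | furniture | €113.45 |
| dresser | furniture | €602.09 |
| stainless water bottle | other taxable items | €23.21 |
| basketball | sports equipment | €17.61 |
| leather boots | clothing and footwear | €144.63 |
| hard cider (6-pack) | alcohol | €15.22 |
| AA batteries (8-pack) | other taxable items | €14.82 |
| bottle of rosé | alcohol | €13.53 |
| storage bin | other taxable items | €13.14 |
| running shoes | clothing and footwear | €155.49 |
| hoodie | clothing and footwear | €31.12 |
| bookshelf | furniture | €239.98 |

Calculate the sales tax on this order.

Bar stool €113.45: furniture → 9.25% + 2% city = 11.25% → €12.763125
Dresser €602.09: furniture → 9.25% + 2% city = 11.25% → €67.735125
Stainless water bottle €23.21: other taxable items → 9.75% + 2.25% city = 12% → €2.7852
Basketball €17.61: sports equipment → 7% + 0% city = 7% → €1.2327
Leather boots €144.63: clothing and footwear → 0% + 3% city = 3% → €4.3389
Hard cider (6-pack) €15.22: alcohol → 10.5% + 2% city = 12.5% → €1.9025
AA batteries (8-pack) €14.82: other taxable items → 9.75% + 2.25% city = 12% → €1.7784
Bottle of rosé €13.53: alcohol → 10.5% + 2% city = 12.5% → €1.69125
Storage bin €13.14: other taxable items → 9.75% + 2.25% city = 12% → €1.5768
Running shoes €155.49: clothing and footwear → 0% + 3% city = 3% → €4.6647
Hoodie €31.12: clothing and footwear → 0% + 3% city = 3% → €0.9336
Bookshelf €239.98: furniture → 9.25% + 2% city = 11.25% → €26.99775
Unrounded tax sum = €128.40005 → €128.40

€128.40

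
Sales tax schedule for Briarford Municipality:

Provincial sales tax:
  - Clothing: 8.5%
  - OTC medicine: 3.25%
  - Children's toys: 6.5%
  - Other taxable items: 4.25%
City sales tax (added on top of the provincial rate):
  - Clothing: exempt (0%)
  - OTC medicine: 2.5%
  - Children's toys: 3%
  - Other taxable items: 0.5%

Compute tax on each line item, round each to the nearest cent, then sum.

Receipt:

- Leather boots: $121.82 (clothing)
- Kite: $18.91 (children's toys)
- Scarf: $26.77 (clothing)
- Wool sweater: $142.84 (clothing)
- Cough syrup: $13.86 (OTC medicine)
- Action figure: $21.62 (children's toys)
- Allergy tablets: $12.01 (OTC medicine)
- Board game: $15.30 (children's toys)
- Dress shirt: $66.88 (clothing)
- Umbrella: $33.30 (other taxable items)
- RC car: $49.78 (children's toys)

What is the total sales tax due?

$43.55

Leather boots $121.82: clothing → 8.5% + 0% city = 8.5% → $10.35
Kite $18.91: children's toys → 6.5% + 3% city = 9.5% → $1.80
Scarf $26.77: clothing → 8.5% + 0% city = 8.5% → $2.28
Wool sweater $142.84: clothing → 8.5% + 0% city = 8.5% → $12.14
Cough syrup $13.86: OTC medicine → 3.25% + 2.5% city = 5.75% → $0.80
Action figure $21.62: children's toys → 6.5% + 3% city = 9.5% → $2.05
Allergy tablets $12.01: OTC medicine → 3.25% + 2.5% city = 5.75% → $0.69
Board game $15.30: children's toys → 6.5% + 3% city = 9.5% → $1.45
Dress shirt $66.88: clothing → 8.5% + 0% city = 8.5% → $5.68
Umbrella $33.30: other taxable items → 4.25% + 0.5% city = 4.75% → $1.58
RC car $49.78: children's toys → 6.5% + 3% city = 9.5% → $4.73
Total tax = $10.35 + $1.80 + $2.28 + $12.14 + $0.80 + $2.05 + $0.69 + $1.45 + $5.68 + $1.58 + $4.73 = $43.55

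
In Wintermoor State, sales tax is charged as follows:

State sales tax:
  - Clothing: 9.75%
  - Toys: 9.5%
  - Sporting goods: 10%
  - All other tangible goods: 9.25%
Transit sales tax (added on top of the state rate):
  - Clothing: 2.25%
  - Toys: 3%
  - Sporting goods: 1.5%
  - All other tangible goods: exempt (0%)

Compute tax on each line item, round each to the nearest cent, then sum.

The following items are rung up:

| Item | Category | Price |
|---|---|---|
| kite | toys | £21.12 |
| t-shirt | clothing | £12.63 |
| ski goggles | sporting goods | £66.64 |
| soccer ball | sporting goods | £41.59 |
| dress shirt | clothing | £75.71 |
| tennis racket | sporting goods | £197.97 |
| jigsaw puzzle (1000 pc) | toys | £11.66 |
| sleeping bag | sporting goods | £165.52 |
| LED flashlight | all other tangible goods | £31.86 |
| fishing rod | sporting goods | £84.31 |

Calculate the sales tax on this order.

Kite £21.12: toys → 9.5% + 3% transit = 12.5% → £2.64
T-shirt £12.63: clothing → 9.75% + 2.25% transit = 12% → £1.52
Ski goggles £66.64: sporting goods → 10% + 1.5% transit = 11.5% → £7.66
Soccer ball £41.59: sporting goods → 10% + 1.5% transit = 11.5% → £4.78
Dress shirt £75.71: clothing → 9.75% + 2.25% transit = 12% → £9.09
Tennis racket £197.97: sporting goods → 10% + 1.5% transit = 11.5% → £22.77
Jigsaw puzzle (1000 pc) £11.66: toys → 9.5% + 3% transit = 12.5% → £1.46
Sleeping bag £165.52: sporting goods → 10% + 1.5% transit = 11.5% → £19.03
LED flashlight £31.86: all other tangible goods → 9.25% + 0% transit = 9.25% → £2.95
Fishing rod £84.31: sporting goods → 10% + 1.5% transit = 11.5% → £9.70
Total tax = £2.64 + £1.52 + £7.66 + £4.78 + £9.09 + £22.77 + £1.46 + £19.03 + £2.95 + £9.70 = £81.60

£81.60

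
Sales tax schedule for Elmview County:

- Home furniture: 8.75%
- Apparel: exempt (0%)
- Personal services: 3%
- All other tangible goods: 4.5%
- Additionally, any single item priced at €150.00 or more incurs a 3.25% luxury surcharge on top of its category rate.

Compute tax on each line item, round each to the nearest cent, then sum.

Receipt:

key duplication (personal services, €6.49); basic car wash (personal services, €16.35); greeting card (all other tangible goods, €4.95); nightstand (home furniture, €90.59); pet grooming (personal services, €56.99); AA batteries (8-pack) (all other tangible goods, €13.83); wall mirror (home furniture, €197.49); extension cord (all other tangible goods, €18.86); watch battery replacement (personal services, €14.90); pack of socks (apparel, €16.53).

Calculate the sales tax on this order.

Key duplication €6.49: personal services → 3% → €0.19
Basic car wash €16.35: personal services → 3% → €0.49
Greeting card €4.95: all other tangible goods → 4.5% → €0.22
Nightstand €90.59: home furniture → 8.75% → €7.93
Pet grooming €56.99: personal services → 3% → €1.71
AA batteries (8-pack) €13.83: all other tangible goods → 4.5% → €0.62
Wall mirror €197.49: home furniture → 8.75% + 3.25% surcharge = 12% → €23.70
Extension cord €18.86: all other tangible goods → 4.5% → €0.85
Watch battery replacement €14.90: personal services → 3% → €0.45
Pack of socks €16.53: apparel → 0% → €0.00
Total tax = €0.19 + €0.49 + €0.22 + €7.93 + €1.71 + €0.62 + €23.70 + €0.85 + €0.45 = €36.16

€36.16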